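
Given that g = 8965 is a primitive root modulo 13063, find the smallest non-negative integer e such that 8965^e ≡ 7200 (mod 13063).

Baby-step giant-step with m = ceil(sqrt(13062)) = 115.
Baby table (8965^j mod 13063 for j=0..114):
  0:1  1:8965  2:7649  3:5598  4:11087  5:11651  6:12530  7:2713
  8:11802  9:7693  10:8168  11:8005  12:9766  13:3964  14:5900  15:1413
  16:9498  17:4936  18:6859  19:3394  20:3483  21:4525  22:6010  23:7838
  24:1793  25:6755  26:11570  27:4830  28:10168  29:2506  30:10993  31:4973
  32:11989  33:12084  34:1601  35:9791  36:6018  37:1180  38:10733  39:12350
  40:8825  41:6597  42:5904  43:11147  44:905  45:1202  46:12018  47:10809
  48:1351  49:2314  50:966  51:12484  52:8339  53:12649  54:11445  55:7623
  56:7642  57:8158  58:9796  59:11654  60:236  61:12597  62:2470  63:1765
  64:3932  65:6406  66:4842  67:181  68:2853  69:12854  70:7387  71:8108
  72:5688  73:8031  74:7722  75:6893  76:7755  77:2289  78:11975  79:4141
  80:12082  81:9797  82:7556  83:7885  84:5132  85:494  86:353  87:3399
  88:9119  89:3581  90:7874  91:11021  92:7796  93:4090  94:12072  95:11588
  96:9444  97:4157  98:11829  99:1551  100:5683  101:2395  102:8666  103:5029
  104:4572  105:9349  106:1577  107:3639  108:5324  109:10521  110:5905  111:7049
  112:8554  113:6800  114:10042
Giant step factor: 8965^(-115) ≡ 3125 (mod 13063).
Scan 7200·3125^i mod 13063 for i = 0, 1, …:
  i=0: 7200   i=1: 5514   i=2: 1153   i=3: 10800
  i=4: 8271   i=5: 8261   i=6: 3137   i=7: 5875
  i=8: 5860   i=9: 11237     …   i=18: 10166
  i=19: 12597
Match at i=19, j=61: e = 19·115 + 61 = 2246.

2246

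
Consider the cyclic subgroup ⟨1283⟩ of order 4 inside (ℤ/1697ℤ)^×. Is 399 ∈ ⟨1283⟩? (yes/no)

399 ∈ ⟨1283⟩ iff 399^4 ≡ 1 (mod 1697), since |⟨1283⟩| = 4.
399^4 mod 1697 = 366.
Since 366 ≠ 1, 399 does not lie in the subgroup.

no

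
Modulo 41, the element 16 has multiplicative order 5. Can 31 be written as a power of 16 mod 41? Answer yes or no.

no

⟨16⟩ has order 5; its elements mod 41 are {1, 10, 16, 18, 37}.
31 is not in this set.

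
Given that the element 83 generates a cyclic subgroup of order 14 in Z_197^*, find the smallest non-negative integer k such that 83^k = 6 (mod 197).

9

Successive powers of 83 modulo 197:
  83^0=1  83^1=83  83^2=191  83^3=93  83^4=36  83^5=33
  83^6=178  83^7=196  83^8=114  83^9=6
So 83^9 ≡ 6 (mod 197), giving k = 9.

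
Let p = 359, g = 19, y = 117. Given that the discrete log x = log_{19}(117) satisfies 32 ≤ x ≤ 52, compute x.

Compute 19^32 mod 359 = 198, then multiply by 19 repeatedly:
  19^32=198  19^33=172  19^34=37  19^35=344  19^36=74
  19^37=329  19^38=148  19^39=299  19^40=296  19^41=239
  19^42=233  19^43=119  19^44=107  19^45=238  19^46=214
  19^47=117
Found 117 at exponent 47.

47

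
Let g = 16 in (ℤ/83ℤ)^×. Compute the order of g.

41

The order of 16 must divide p − 1 = 82 = 2 · 41.
Divisors: 1, 2, 41, 82.
Check each in increasing order: 16^1 ≡ 16;  16^2 ≡ 7;  16^41 ≡ 1.
Smallest exponent giving 1 is 41.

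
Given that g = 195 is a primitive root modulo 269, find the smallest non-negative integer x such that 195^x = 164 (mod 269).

154

Baby-step giant-step with m = ceil(sqrt(268)) = 17.
Baby table (195^j mod 269 for j=0..16):
  0:1  1:195  2:96  3:159  4:70  5:200  6:264  7:101
  8:58  9:12  10:188  11:76  12:25  13:33  14:248  15:209
  16:136
Giant step factor: 195^(-17) ≡ 63 (mod 269).
Scan 164·63^i mod 269 for i = 0, 1, …:
  i=0: 164   i=1: 110   i=2: 205   i=3: 3
  i=4: 189   i=5: 71   i=6: 169   i=7: 156
  i=8: 144   i=9: 195
Match at i=9, j=1: x = 9·17 + 1 = 154.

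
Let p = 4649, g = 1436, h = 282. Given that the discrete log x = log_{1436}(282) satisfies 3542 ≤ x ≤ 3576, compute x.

Compute 1436^3542 mod 4649 = 3588, then multiply by 1436 repeatedly:
  1436^3542=3588  1436^3543=1276  1436^3544=630  1436^3545=2774  1436^3546=3920
  1436^3547=3830  1436^3548=113  1436^3549=4202  1436^3550=4319  1436^3551=318
  1436^3552=1046  1436^3553=429  1436^3554=2376  1436^3555=4219  1436^3556=837
  1436^3557=2490  1436^3558=559  1436^3559=3096  1436^3560=1412  1436^3561=668
  1436^3562=1554  1436^3563=24  1436^3564=1921  1436^3565=1699  1436^3566=3688
  1436^3567=757  1436^3568=3835  1436^3569=2644  1436^3570=3200  1436^3571=1988
  1436^3572=282
Found 282 at exponent 3572.

3572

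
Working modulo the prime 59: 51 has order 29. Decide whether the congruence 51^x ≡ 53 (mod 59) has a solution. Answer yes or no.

53 ∈ ⟨51⟩ iff 53^29 ≡ 1 (mod 59), since |⟨51⟩| = 29.
53^29 mod 59 = 1.
Since 1 = 1, 53 lies in the subgroup.

yes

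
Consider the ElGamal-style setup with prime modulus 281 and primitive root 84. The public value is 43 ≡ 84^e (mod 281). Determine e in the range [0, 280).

212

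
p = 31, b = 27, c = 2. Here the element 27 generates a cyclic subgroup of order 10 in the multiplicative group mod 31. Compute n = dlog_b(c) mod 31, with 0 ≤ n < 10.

Successive powers of 27 modulo 31:
  27^0=1  27^1=27  27^2=16  27^3=29  27^4=8  27^5=30
  27^6=4  27^7=15  27^8=2
So 27^8 ≡ 2 (mod 31), giving n = 8.

8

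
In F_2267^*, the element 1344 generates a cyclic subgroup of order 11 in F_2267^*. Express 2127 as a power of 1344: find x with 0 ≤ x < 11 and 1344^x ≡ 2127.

Successive powers of 1344 modulo 2267:
  1344^0=1  1344^1=1344  1344^2=1804  1344^3=1153  1344^4=1271  1344^5=1173
  1344^6=947  1344^7=981  1344^8=1337  1344^9=1464  1344^10=2127
So 1344^10 ≡ 2127 (mod 2267), giving x = 10.

10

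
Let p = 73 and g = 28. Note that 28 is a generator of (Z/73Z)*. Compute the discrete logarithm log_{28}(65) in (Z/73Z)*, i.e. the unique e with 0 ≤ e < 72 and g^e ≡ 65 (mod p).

60

Baby-step giant-step with m = ceil(sqrt(72)) = 9.
Baby table (28^j mod 73 for j=0..8):
  0:1  1:28  2:54  3:52  4:69  5:34  6:3  7:11
  8:16
Giant step factor: 28^(-9) ≡ 22 (mod 73).
Scan 65·22^i mod 73 for i = 0, 1, …:
  i=0: 65   i=1: 43   i=2: 70   i=3: 7
  i=4: 8   i=5: 30   i=6: 3
Match at i=6, j=6: e = 6·9 + 6 = 60.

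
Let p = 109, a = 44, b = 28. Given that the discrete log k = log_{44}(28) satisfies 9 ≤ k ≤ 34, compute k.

26

Compute 44^9 mod 109 = 41, then multiply by 44 repeatedly:
  44^9=41  44^10=60  44^11=24  44^12=75  44^13=30
  44^14=12  44^15=92  44^16=15  44^17=6  44^18=46
  44^19=62  44^20=3  44^21=23  44^22=31  44^23=56
  44^24=66  44^25=70  44^26=28
Found 28 at exponent 26.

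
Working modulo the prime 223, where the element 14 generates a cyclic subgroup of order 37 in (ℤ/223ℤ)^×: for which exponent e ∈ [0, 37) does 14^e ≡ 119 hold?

14

Successive powers of 14 modulo 223:
  14^0=1  14^1=14  14^2=196  14^3=68  14^4=60  14^5=171
  14^6=164  14^7=66  14^8=32  14^9=2  14^10=28  14^11=169
  14^12=136  14^13=120  14^14=119
So 14^14 ≡ 119 (mod 223), giving e = 14.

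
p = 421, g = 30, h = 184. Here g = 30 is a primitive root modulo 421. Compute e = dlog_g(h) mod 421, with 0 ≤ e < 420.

170

Baby-step giant-step with m = ceil(sqrt(420)) = 21.
Baby table (30^j mod 421 for j=0..20):
  0:1  1:30  2:58  3:56  4:417  5:301  6:189  7:197
  8:16  9:59  10:86  11:54  12:357  13:185  14:77  15:205
  16:256  17:102  18:113  19:22  20:239
Giant step factor: 30^(-21) ≡ 162 (mod 421).
Scan 184·162^i mod 421 for i = 0, 1, …:
  i=0: 184   i=1: 338   i=2: 26   i=3: 2
  i=4: 324   i=5: 284   i=6: 119   i=7: 333
  i=8: 58
Match at i=8, j=2: e = 8·21 + 2 = 170.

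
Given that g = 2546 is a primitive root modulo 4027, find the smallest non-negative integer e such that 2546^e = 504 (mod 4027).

2662

Baby-step giant-step with m = ceil(sqrt(4026)) = 64.
Baby table (2546^j mod 4027 for j=0..63):
  0:1  1:2546  2:2673  3:3855  4:1031  5:3349  6:1395  7:3883
  8:3860  9:1680  10:606  11:535  12:984  13:470  14:601  15:3913
  16:3727  17:1330  18:3500  19:3276  20:779  21:2050  22:308  23:2930
  24:1776  25:3402  26:3442  27:580  28:2798  29:3972  30:915  31:1984
  32:1406  33:3700  34:1047  35:3815  36:3893  37:1131  38:221  39:2913
  40:2791  41:2258  42:2339  43:3188  44:2243  45:392  46:3363  47:796
  48:1035  49:1452  50:6  51:3195  52:3957  53:2995  54:2159  55:3986
  56:316  57:3163  58:3025  59:2026  60:3636  61:3210  62:1877  63:2820
Giant step factor: 2546^(-64) ≡ 220 (mod 4027).
Scan 504·220^i mod 4027 for i = 0, 1, …:
  i=0: 504   i=1: 2151   i=2: 2061   i=3: 2396
  i=4: 3610   i=5: 881   i=6: 524   i=7: 2524
  i=8: 3581   i=9: 2555     …   i=40: 3607
  i=41: 221
Match at i=41, j=38: e = 41·64 + 38 = 2662.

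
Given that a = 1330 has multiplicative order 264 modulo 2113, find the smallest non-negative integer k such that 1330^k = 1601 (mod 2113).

Baby-step giant-step with m = ceil(sqrt(264)) = 17.
Baby table (1330^j mod 2113 for j=0..16):
  0:1  1:1330  2:319  3:1670  4:337  5:254  6:1853  7:732
  8:1580  9:1078  10:1126  11:1576  12:2097  13:1963  14:1235  15:749
  16:947
Giant step factor: 1330^(-17) ≡ 300 (mod 2113).
Scan 1601·300^i mod 2113 for i = 0, 1, …:
  i=0: 1601   i=1: 649   i=2: 304   i=3: 341
  i=4: 876   i=5: 788   i=6: 1857   i=7: 1381
  i=8: 152   i=9: 1227     …   i=14: 76
  i=15: 1670
Match at i=15, j=3: k = 15·17 + 3 = 258.

258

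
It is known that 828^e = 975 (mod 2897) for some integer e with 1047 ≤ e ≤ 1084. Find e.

Compute 828^1047 mod 2897 = 2204, then multiply by 828 repeatedly:
  828^1047=2204  828^1048=2699  828^1049=1185  828^1050=1994  828^1051=2639
  828^1052=754  828^1053=1457  828^1054=1244  828^1055=1597  828^1056=1284
  828^1057=2850  828^1058=1642  828^1059=883  828^1060=1080  828^1061=1964
  828^1062=975
Found 975 at exponent 1062.

1062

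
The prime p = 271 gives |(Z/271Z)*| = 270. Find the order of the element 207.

The order of 207 must divide p − 1 = 270 = 2 · 3^3 · 5.
Divisors: 1, 2, 3, 5, 6, 9, 10, 15, 18, 27, 30, 45, 54, 90, 135, 270.
Check each in increasing order: 207^1 ≡ 207;  207^2 ≡ 31;  207^3 ≡ 184;  207^5 ≡ 13;  207^6 ≡ 252;  207^9 ≡ 27;  207^10 ≡ 169;  207^15 ≡ 29;  207^18 ≡ 187;  207^27 ≡ 171;  207^30 ≡ 28;  207^45 ≡ 270;  207^54 ≡ 244;  207^90 ≡ 1.
Smallest exponent giving 1 is 90.

90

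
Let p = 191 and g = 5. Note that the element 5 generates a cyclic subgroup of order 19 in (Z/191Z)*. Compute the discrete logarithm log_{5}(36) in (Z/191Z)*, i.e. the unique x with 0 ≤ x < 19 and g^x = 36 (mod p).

14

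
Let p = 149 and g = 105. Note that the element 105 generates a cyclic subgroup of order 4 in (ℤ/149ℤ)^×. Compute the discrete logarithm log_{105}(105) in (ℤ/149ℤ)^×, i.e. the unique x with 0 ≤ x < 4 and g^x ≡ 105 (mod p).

Successive powers of 105 modulo 149:
  105^0=1  105^1=105
So 105^1 ≡ 105 (mod 149), giving x = 1.

1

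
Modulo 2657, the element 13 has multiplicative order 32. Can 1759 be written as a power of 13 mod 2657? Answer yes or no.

no

1759 ∈ ⟨13⟩ iff 1759^32 ≡ 1 (mod 2657), since |⟨13⟩| = 32.
1759^32 mod 2657 = 1644.
Since 1644 ≠ 1, 1759 does not lie in the subgroup.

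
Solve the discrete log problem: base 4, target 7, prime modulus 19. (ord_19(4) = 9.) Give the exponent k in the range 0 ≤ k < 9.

3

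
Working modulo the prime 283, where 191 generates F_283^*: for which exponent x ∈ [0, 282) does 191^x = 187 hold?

Baby-step giant-step with m = ceil(sqrt(282)) = 17.
Baby table (191^j mod 283 for j=0..16):
  0:1  1:191  2:257  3:128  4:110  5:68  6:253  7:213
  8:214  9:122  10:96  11:224  12:51  13:119  14:89  15:19
  16:233
Giant step factor: 191^(-17) ≡ 114 (mod 283).
Scan 187·114^i mod 283 for i = 0, 1, …:
  i=0: 187   i=1: 93   i=2: 131   i=3: 218
  i=4: 231   i=5: 15   i=6: 12   i=7: 236
  i=8: 19
Match at i=8, j=15: x = 8·17 + 15 = 151.

151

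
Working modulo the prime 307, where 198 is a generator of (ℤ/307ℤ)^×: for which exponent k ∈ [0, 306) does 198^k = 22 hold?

Baby-step giant-step with m = ceil(sqrt(306)) = 18.
Baby table (198^j mod 307 for j=0..17):
  0:1  1:198  2:215  3:204  4:175  5:266  6:171  7:88
  8:232  9:193  10:146  11:50  12:76  13:5  14:69  15:154
  16:99  17:261
Giant step factor: 198^(-18) ≡ 304 (mod 307).
Scan 22·304^i mod 307 for i = 0, 1, …:
  i=0: 22   i=1: 241   i=2: 198
Match at i=2, j=1: k = 2·18 + 1 = 37.

37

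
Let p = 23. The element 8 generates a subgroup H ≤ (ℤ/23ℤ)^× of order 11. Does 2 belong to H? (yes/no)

yes

⟨8⟩ has order 11; its elements mod 23 are {1, 2, 3, 4, 6, 8, 9, 12, 13, 16, 18}.
2 is in this set.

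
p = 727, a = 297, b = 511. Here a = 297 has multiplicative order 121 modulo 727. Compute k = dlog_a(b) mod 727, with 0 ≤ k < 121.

Baby-step giant-step with m = ceil(sqrt(121)) = 11.
Baby table (297^j mod 727 for j=0..10):
  0:1  1:297  2:242  3:628  4:404  5:33  6:350  7:716
  8:368  9:246  10:362
Giant step factor: 297^(-11) ≡ 594 (mod 727).
Scan 511·594^i mod 727 for i = 0, 1, …:
  i=0: 511   i=1: 375   i=2: 288   i=3: 227
  i=4: 343   i=5: 182   i=6: 512   i=7: 242
Match at i=7, j=2: k = 7·11 + 2 = 79.

79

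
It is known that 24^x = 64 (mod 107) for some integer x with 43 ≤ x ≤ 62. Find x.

48

Compute 24^43 mod 107 = 77, then multiply by 24 repeatedly:
  24^43=77  24^44=29  24^45=54  24^46=12  24^47=74
  24^48=64
Found 64 at exponent 48.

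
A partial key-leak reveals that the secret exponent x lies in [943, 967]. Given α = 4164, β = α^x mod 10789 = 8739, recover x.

956

Compute 4164^943 mod 10789 = 2088, then multiply by 4164 repeatedly:
  4164^943=2088  4164^944=9287  4164^945=3292  4164^946=5858  4164^947=9572
  4164^948=3242  4164^949=2649  4164^950=4078  4164^951=9695  4164^952=8331
  4164^953=3649  4164^954=3524  4164^955=896  4164^956=8739
Found 8739 at exponent 956.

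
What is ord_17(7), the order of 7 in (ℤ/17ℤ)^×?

16

The order of 7 must divide p − 1 = 16 = 2^4.
Divisors: 1, 2, 4, 8, 16.
Check each in increasing order: 7^1 ≡ 7;  7^2 ≡ 15;  7^4 ≡ 4;  7^8 ≡ 16;  7^16 ≡ 1.
Smallest exponent giving 1 is 16.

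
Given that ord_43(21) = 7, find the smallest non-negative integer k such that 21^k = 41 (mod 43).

6

Successive powers of 21 modulo 43:
  21^0=1  21^1=21  21^2=11  21^3=16  21^4=35  21^5=4
  21^6=41
So 21^6 ≡ 41 (mod 43), giving k = 6.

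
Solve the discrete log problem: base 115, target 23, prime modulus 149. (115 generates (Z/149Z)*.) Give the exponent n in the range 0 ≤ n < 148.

57

Baby-step giant-step with m = ceil(sqrt(148)) = 13.
Baby table (115^j mod 149 for j=0..12):
  0:1  1:115  2:113  3:32  4:104  5:40  6:130  7:50
  8:88  9:137  10:110  11:134  12:63
Giant step factor: 115^(-13) ≡ 141 (mod 149).
Scan 23·141^i mod 149 for i = 0, 1, …:
  i=0: 23   i=1: 114   i=2: 131   i=3: 144
  i=4: 40
Match at i=4, j=5: n = 4·13 + 5 = 57.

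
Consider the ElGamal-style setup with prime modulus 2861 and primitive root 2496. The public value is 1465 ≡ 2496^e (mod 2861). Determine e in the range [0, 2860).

712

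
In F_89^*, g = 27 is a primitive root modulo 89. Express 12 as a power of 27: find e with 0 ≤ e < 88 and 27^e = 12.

11

Successive powers of 27 modulo 89:
  27^0=1  27^1=27  27^2=17  27^3=14  27^4=22  27^5=60
  27^6=18  27^7=41  27^8=39  27^9=74  27^10=40  27^11=12
So 27^11 ≡ 12 (mod 89), giving e = 11.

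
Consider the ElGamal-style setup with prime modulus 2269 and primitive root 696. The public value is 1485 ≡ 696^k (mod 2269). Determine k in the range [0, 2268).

918

Baby-step giant-step with m = ceil(sqrt(2268)) = 48.
Baby table (696^j mod 2269 for j=0..47):
  0:1  1:696  2:1119  3:557  4:1942  5:1577  6:1665  7:1650
  8:286  9:1653  10:105  11:472  12:1776  13:1760  14:1969  15:2217
  16:112  17:806  18:533  19:1121  20:1949  21:1911  22:422  23:1011
  24:266  25:1347  26:415  27:677  28:1509  29:1986  30:435  31:983
  32:1199  33:1781  34:702  35:757  36:464  37:746  38:1884  39:2051
  40:295  41:1110  42:1100  43:947  44:1102  45:70  46:1071  47:1184
Giant step factor: 696^(-48) ≡ 2084 (mod 2269).
Scan 1485·2084^i mod 2269 for i = 0, 1, …:
  i=0: 1485   i=1: 2093   i=2: 794   i=3: 595
  i=4: 1106   i=5: 1869   i=6: 1392   i=7: 1146
  i=8: 1276   i=9: 2185     …   i=18: 2260
  i=19: 1665
Match at i=19, j=6: k = 19·48 + 6 = 918.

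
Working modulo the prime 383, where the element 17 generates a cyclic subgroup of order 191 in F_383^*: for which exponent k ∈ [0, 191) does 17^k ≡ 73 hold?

88

Baby-step giant-step with m = ceil(sqrt(191)) = 14.
Baby table (17^j mod 383 for j=0..13):
  0:1  1:17  2:289  3:317  4:27  5:76  6:143  7:133
  8:346  9:137  10:31  11:144  12:150  13:252
Giant step factor: 17^(-14) ≡ 205 (mod 383).
Scan 73·205^i mod 383 for i = 0, 1, …:
  i=0: 73   i=1: 28   i=2: 378   i=3: 124
  i=4: 142   i=5: 2   i=6: 27
Match at i=6, j=4: k = 6·14 + 4 = 88.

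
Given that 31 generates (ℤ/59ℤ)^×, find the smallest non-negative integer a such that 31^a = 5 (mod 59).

38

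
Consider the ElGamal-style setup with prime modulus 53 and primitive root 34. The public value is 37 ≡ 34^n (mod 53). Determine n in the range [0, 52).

Baby-step giant-step with m = ceil(sqrt(52)) = 8.
Baby table (34^j mod 53 for j=0..7):
  0:1  1:34  2:43  3:31  4:47  5:8  6:7  7:26
Giant step factor: 34^(-8) ≡ 28 (mod 53).
Scan 37·28^i mod 53 for i = 0, 1, …:
  i=0: 37   i=1: 29   i=2: 17   i=3: 52
  i=4: 25   i=5: 11   i=6: 43
Match at i=6, j=2: n = 6·8 + 2 = 50.

50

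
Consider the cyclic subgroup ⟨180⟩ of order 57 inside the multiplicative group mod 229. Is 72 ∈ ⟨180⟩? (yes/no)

no

72 ∈ ⟨180⟩ iff 72^57 ≡ 1 (mod 229), since |⟨180⟩| = 57.
72^57 mod 229 = 107.
Since 107 ≠ 1, 72 does not lie in the subgroup.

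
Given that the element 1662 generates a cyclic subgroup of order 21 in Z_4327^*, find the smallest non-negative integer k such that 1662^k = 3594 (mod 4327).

8

Successive powers of 1662 modulo 4327:
  1662^0=1  1662^1=1662  1662^2=1618  1662^3=2049  1662^4=89  1662^5=800
  1662^6=1211  1662^7=627  1662^8=3594
So 1662^8 ≡ 3594 (mod 4327), giving k = 8.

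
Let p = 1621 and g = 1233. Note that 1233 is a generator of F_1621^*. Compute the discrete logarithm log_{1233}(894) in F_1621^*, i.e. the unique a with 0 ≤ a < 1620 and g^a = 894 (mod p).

Baby-step giant-step with m = ceil(sqrt(1620)) = 41.
Baby table (1233^j mod 1621 for j=0..40):
  0:1  1:1233  2:1412  3:42  4:1535  5:948  6:143  7:1251
  8:912  9:1143  10:670  11:1021  12:997  13:583  14:736  15:1349
  16:171  17:113  18:1544  19:698  20:1504  21:8  22:138  23:1570
  24:336  25:933  26:1100  27:1144  28:282  29:812  30:1039  31:497
  32:63  33:1492  34:1422  35:1025  36:1066  37:1368  38:904  39:1005
  40:721
Giant step factor: 1233^(-41) ≡ 1311 (mod 1621).
Scan 894·1311^i mod 1621 for i = 0, 1, …:
  i=0: 894   i=1: 51   i=2: 400   i=3: 817
  i=4: 1227   i=5: 565   i=6: 1539   i=7: 1105
  i=8: 1102   i=9: 411     …   i=20: 589
  i=21: 583
Match at i=21, j=13: a = 21·41 + 13 = 874.

874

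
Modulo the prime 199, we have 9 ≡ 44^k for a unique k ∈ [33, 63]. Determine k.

Compute 44^33 mod 199 = 93, then multiply by 44 repeatedly:
  44^33=93  44^34=112  44^35=152  44^36=121  44^37=150
  44^38=33  44^39=59  44^40=9
Found 9 at exponent 40.

40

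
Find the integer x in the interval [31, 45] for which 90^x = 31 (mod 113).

Compute 90^31 mod 113 = 10, then multiply by 90 repeatedly:
  90^31=10  90^32=109  90^33=92  90^34=31
Found 31 at exponent 34.

34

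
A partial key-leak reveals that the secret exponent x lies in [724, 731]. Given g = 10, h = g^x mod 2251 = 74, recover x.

728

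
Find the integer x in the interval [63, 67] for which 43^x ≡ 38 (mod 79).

Compute 43^63 mod 79 = 61, then multiply by 43 repeatedly:
  43^63=61  43^64=16  43^65=56  43^66=38
Found 38 at exponent 66.

66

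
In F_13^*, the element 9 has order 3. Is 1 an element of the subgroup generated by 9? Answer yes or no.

yes

1 ∈ ⟨9⟩ iff 1^3 ≡ 1 (mod 13), since |⟨9⟩| = 3.
1^3 mod 13 = 1.
Since 1 = 1, 1 lies in the subgroup.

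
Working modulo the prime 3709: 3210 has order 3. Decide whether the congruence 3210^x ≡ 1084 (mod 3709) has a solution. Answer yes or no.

⟨3210⟩ has order 3; its elements mod 3709 are {1, 498, 3210}.
1084 is not in this set.

no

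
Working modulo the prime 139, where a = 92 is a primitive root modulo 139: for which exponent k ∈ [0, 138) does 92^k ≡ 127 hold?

80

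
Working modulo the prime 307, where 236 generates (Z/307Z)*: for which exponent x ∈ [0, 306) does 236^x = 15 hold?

Baby-step giant-step with m = ceil(sqrt(306)) = 18.
Baby table (236^j mod 307 for j=0..17):
  0:1  1:236  2:129  3:51  4:63  5:132  6:145  7:143
  8:285  9:27  10:232  11:106  12:149  13:166  14:187  15:231
  16:177  17:20
Giant step factor: 236^(-18) ≡ 299 (mod 307).
Scan 15·299^i mod 307 for i = 0, 1, …:
  i=0: 15   i=1: 187
Match at i=1, j=14: x = 1·18 + 14 = 32.

32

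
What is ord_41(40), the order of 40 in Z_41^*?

The order of 40 must divide p − 1 = 40 = 2^3 · 5.
Divisors: 1, 2, 4, 5, 8, 10, 20, 40.
Check each in increasing order: 40^1 ≡ 40;  40^2 ≡ 1.
Smallest exponent giving 1 is 2.

2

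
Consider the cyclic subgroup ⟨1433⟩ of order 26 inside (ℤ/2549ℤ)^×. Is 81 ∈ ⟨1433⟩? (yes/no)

81 ∈ ⟨1433⟩ iff 81^26 ≡ 1 (mod 2549), since |⟨1433⟩| = 26.
81^26 mod 2549 = 1535.
Since 1535 ≠ 1, 81 does not lie in the subgroup.

no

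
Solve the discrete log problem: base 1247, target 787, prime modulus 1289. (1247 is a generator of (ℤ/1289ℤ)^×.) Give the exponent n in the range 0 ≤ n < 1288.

Baby-step giant-step with m = ceil(sqrt(1288)) = 36.
Baby table (1247^j mod 1289 for j=0..35):
  0:1  1:1247  2:475  3:674  4:50  5:478  6:548  7:186
  8:1211  9:698  10:331  11:277  12:1256  13:97  14:1082  15:960
  16:928  17:983  18:1251  19:307  20:1285  21:168  22:678  23:1171
  24:1089  25:666  26:386  27:545  28:312  29:1075  30:1254  31:181
  32:132  33:901  34:828  35:27
Giant step factor: 1247^(-36) ≡ 1131 (mod 1289).
Scan 787·1131^i mod 1289 for i = 0, 1, …:
  i=0: 787   i=1: 687   i=2: 1019   i=3: 123
  i=4: 1190   i=5: 174   i=6: 866   i=7: 1095
  i=8: 1005   i=9: 1046     …   i=15: 260
  i=16: 168
Match at i=16, j=21: n = 16·36 + 21 = 597.

597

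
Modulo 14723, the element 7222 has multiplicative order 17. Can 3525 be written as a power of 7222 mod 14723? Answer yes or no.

no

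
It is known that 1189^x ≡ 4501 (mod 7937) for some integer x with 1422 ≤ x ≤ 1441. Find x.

Compute 1189^1422 mod 7937 = 5728, then multiply by 1189 repeatedly:
  1189^1422=5728  1189^1423=646  1189^1424=6142  1189^1425=798  1189^1426=4319
  1189^1427=52  1189^1428=6269  1189^1429=998  1189^1430=4009  1189^1431=4501
Found 4501 at exponent 1431.

1431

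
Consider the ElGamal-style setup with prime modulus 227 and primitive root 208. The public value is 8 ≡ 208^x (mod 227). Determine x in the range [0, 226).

7

Successive powers of 208 modulo 227:
  208^0=1  208^1=208  208^2=134  208^3=178  208^4=23  208^5=17
  208^6=131  208^7=8
So 208^7 ≡ 8 (mod 227), giving x = 7.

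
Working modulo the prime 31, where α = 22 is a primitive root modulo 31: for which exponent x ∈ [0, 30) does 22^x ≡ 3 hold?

Successive powers of 22 modulo 31:
  22^0=1  22^1=22  22^2=19  22^3=15  22^4=20  22^5=6
  22^6=8  22^7=21  22^8=28  22^9=27  22^10=5  22^11=17
  22^12=2  22^13=13  22^14=7  22^15=30  22^16=9  22^17=12
  22^18=16  22^19=11  22^20=25  22^21=23  22^22=10  22^23=3
So 22^23 ≡ 3 (mod 31), giving x = 23.

23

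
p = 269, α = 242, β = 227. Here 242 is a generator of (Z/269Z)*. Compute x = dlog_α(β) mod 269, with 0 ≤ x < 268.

143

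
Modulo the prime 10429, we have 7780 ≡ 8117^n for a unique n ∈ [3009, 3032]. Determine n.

3014

Compute 8117^3009 mod 10429 = 4288, then multiply by 8117 repeatedly:
  8117^3009=4288  8117^3010=4123  8117^3011=10159  8117^3012=8929  8117^3013=5572
  8117^3014=7780
Found 7780 at exponent 3014.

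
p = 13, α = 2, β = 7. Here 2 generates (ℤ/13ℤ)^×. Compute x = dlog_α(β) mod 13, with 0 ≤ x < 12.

11

Successive powers of 2 modulo 13:
  2^0=1  2^1=2  2^2=4  2^3=8  2^4=3  2^5=6
  2^6=12  2^7=11  2^8=9  2^9=5  2^10=10  2^11=7
So 2^11 ≡ 7 (mod 13), giving x = 11.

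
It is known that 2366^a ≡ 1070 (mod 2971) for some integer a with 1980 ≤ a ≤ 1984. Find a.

1983

Compute 2366^1980 mod 2971 = 2916, then multiply by 2366 repeatedly:
  2366^1980=2916  2366^1981=594  2366^1982=121  2366^1983=1070
Found 1070 at exponent 1983.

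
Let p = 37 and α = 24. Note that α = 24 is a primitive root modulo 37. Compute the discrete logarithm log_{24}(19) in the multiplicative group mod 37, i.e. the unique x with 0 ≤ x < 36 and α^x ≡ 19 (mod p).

31

Successive powers of 24 modulo 37:
  24^0=1  24^1=24  24^2=21  24^3=23  24^4=34  24^5=2
  24^6=11  24^7=5  24^8=9  24^9=31  24^10=4  24^11=22
  24^12=10  24^13=18  24^14=25  24^15=8  24^16=7  24^17=20
  24^18=36  24^19=13  24^20=16  24^21=14  24^22=3  24^23=35
  24^24=26  24^25=32  24^26=28  24^27=6  24^28=33  24^29=15
  24^30=27  24^31=19
So 24^31 ≡ 19 (mod 37), giving x = 31.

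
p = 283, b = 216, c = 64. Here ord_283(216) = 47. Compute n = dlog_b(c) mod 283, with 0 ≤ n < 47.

39

Baby-step giant-step with m = ceil(sqrt(47)) = 7.
Baby table (216^j mod 283 for j=0..6):
  0:1  1:216  2:244  3:66  4:106  5:256  6:111
Giant step factor: 216^(-7) ≡ 240 (mod 283).
Scan 64·240^i mod 283 for i = 0, 1, …:
  i=0: 64   i=1: 78   i=2: 42   i=3: 175
  i=4: 116   i=5: 106
Match at i=5, j=4: n = 5·7 + 4 = 39.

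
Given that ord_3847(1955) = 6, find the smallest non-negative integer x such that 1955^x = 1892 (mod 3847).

Successive powers of 1955 modulo 3847:
  1955^0=1  1955^1=1955  1955^2=1954  1955^3=3846  1955^4=1892
So 1955^4 ≡ 1892 (mod 3847), giving x = 4.

4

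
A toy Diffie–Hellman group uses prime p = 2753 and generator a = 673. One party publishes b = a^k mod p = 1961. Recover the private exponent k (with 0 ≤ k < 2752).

134

Baby-step giant-step with m = ceil(sqrt(2752)) = 53.
Baby table (673^j mod 2753 for j=0..52):
  0:1  1:673  2:1437  3:798  4:219  5:1478  6:861  7:1323
  8:1160  9:1581  10:1355  11:672  12:764  13:2114  14:2174  15:1259
  16:2136  17:462  18:2590  19:421  20:2527  21:2070  22:92  23:1350
  24:60  25:1838  26:877  27:1079  28:2128  29:584  30:2106  31:2296
  32:775  33:1258  34:1463  35:1778  36:1792  37:202  38:1049  39:1209
  40:1522  41:190  42:1232  43:483  44:205  45:315  46:14  47:1163
  48:847  49:160  50:313  51:1421  52:1042
Giant step factor: 673^(-53) ≡ 1790 (mod 2753).
Scan 1961·1790^i mod 2753 for i = 0, 1, …:
  i=0: 1961   i=1: 115   i=2: 2128
Match at i=2, j=28: k = 2·53 + 28 = 134.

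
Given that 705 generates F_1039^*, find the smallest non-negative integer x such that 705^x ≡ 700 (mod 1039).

Baby-step giant-step with m = ceil(sqrt(1038)) = 33.
Baby table (705^j mod 1039 for j=0..32):
  0:1  1:705  2:383  3:914  4:190  5:958  6:40  7:147
  8:774  9:195  10:327  11:916  12:561  13:685  14:829  15:527
  16:612  17:275  18:621  19:386  20:951  21:300  22:583  23:610
  24:943  25:894  26:636  27:571  28:462  29:503  30:316  31:434
  32:504
Giant step factor: 705^(-33) ≡ 404 (mod 1039).
Scan 700·404^i mod 1039 for i = 0, 1, …:
  i=0: 700   i=1: 192   i=2: 682   i=3: 193
  i=4: 47   i=5: 286   i=6: 215   i=7: 623
  i=8: 254   i=9: 794     …   i=25: 614
  i=26: 774
Match at i=26, j=8: x = 26·33 + 8 = 866.

866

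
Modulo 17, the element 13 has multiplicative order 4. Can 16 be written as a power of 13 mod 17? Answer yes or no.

yes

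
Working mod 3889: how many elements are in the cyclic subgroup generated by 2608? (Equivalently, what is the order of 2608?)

The order of 2608 must divide p − 1 = 3888 = 2^4 · 3^5.
Divisors: 1, 2, 3, 4, 6, 8, 9, 12, 16, 18, 24, 27, 36, 48, 54, 72, 81, 108, 144, 162, 216, 243, 324, 432, 486, 648, 972, 1296, 1944, 3888.
Check each in increasing order: 2608^1 ≡ 2608;  2608^2 ≡ 3692;  2608^3 ≡ 3461;  2608^4 ≡ 3808;  2608^6 ≡ 401;  2608^8 ≡ 2672;  2608^9 ≡ 3377;  2608^12 ≡ 1352;  2608^16 ≡ 3269;  2608^18 ≡ 1581;  2608^24 ≡ 74;  2608^27 ≡ 3329;  2608^36 ≡ 2823;  2608^48 ≡ 1587;  2608^54 ≡ 2480;  2608^72 ≡ 768;  2608^81 ≡ 3462;  2608^108 ≡ 1891;  2608^144 ≡ 2585;  2608^162 ≡ 3435;  2608^216 ≡ 1890;  2608^243 ≡ 3297;  2608^324 ≡ 3888;  2608^432 ≡ 1998;  2608^486 ≡ 454;  2608^648 ≡ 1.
Smallest exponent giving 1 is 648.

648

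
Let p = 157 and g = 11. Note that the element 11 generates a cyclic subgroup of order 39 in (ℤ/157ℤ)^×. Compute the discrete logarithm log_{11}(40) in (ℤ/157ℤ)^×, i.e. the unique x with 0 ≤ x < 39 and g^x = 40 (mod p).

4

Successive powers of 11 modulo 157:
  11^0=1  11^1=11  11^2=121  11^3=75  11^4=40
So 11^4 ≡ 40 (mod 157), giving x = 4.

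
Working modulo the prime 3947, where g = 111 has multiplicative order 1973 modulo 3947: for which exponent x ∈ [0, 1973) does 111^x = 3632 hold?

Baby-step giant-step with m = ceil(sqrt(1973)) = 45.
Baby table (111^j mod 3947 for j=0..44):
  0:1  1:111  2:480  3:1969  4:1474  5:1787  6:1007  7:1261
  8:1826  9:1389  10:246  11:3624  12:3617  13:2840  14:3427  15:1485
  16:3008  17:2340  18:3185  19:2252  20:1311  21:3429  22:1707  23:21
  24:2331  25:2186  26:1879  27:3325  28:2004  29:1412  30:2799  31:2823
  32:1540  33:1219  34:1111  35:964  36:435  37:921  38:3556  39:16
  40:1776  41:3733  42:3875  43:3849  44:963
Giant step factor: 111^(-45) ≡ 3813 (mod 3947).
Scan 3632·3813^i mod 3947 for i = 0, 1, …:
  i=0: 3632   i=1: 2740   i=2: 3858   i=3: 85
  i=4: 451   i=5: 2718   i=6: 2859   i=7: 3700
  i=8: 1522   i=9: 1296     …   i=31: 3630
  i=32: 3008
Match at i=32, j=16: x = 32·45 + 16 = 1456.

1456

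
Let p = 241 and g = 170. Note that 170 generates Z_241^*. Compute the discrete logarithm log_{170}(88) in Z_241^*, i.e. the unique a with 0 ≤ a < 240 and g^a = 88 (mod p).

85

Baby-step giant-step with m = ceil(sqrt(240)) = 16.
Baby table (170^j mod 241 for j=0..15):
  0:1  1:170  2:221  3:215  4:159  5:38  6:194  7:204
  8:217  9:17  10:239  11:142  12:40  13:52  14:164  15:165
Giant step factor: 170^(-16) ≡ 100 (mod 241).
Scan 88·100^i mod 241 for i = 0, 1, …:
  i=0: 88   i=1: 124   i=2: 109   i=3: 55
  i=4: 198   i=5: 38
Match at i=5, j=5: a = 5·16 + 5 = 85.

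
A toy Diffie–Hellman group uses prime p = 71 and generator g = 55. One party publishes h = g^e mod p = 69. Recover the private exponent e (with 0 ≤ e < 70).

9

Successive powers of 55 modulo 71:
  55^0=1  55^1=55  55^2=43  55^3=22  55^4=3  55^5=23
  55^6=58  55^7=66  55^8=9  55^9=69
So 55^9 ≡ 69 (mod 71), giving e = 9.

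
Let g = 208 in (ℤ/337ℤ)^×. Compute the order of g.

The order of 208 must divide p − 1 = 336 = 2^4 · 3 · 7.
Divisors: 1, 2, 3, 4, 6, 7, 8, 12, 14, 16, 21, 24, 28, 42, 48, 56, 84, 112, 168, 336.
Check each in increasing order: 208^1 ≡ 208;  208^2 ≡ 128;  208^3 ≡ 1.
Smallest exponent giving 1 is 3.

3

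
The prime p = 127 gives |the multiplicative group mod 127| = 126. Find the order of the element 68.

9

The order of 68 must divide p − 1 = 126 = 2 · 3^2 · 7.
Divisors: 1, 2, 3, 6, 7, 9, 14, 18, 21, 42, 63, 126.
Check each in increasing order: 68^1 ≡ 68;  68^2 ≡ 52;  68^3 ≡ 107;  68^6 ≡ 19;  68^7 ≡ 22;  68^9 ≡ 1.
Smallest exponent giving 1 is 9.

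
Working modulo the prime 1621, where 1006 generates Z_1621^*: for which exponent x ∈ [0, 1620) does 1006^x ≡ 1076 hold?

489

Baby-step giant-step with m = ceil(sqrt(1620)) = 41.
Baby table (1006^j mod 1621 for j=0..40):
  0:1  1:1006  2:532  3:262  4:970  5:1599  6:562  7:1264
  8:720  9:1354  10:484  11:604  12:1370  13:370  14:1011  15:699
  16:1301  17:659  18:1586  19:452  20:832  21:556  22:91  23:770
  24:1403  25:1148  26:736  27:1240  28:891  29:1554  30:680  31:18
  32:277  33:1471  34:1474  35:1250  36:1225  37:390  38:58  39:1613
  40:57
Giant step factor: 1006^(-41) ≡ 462 (mod 1621).
Scan 1076·462^i mod 1621 for i = 0, 1, …:
  i=0: 1076   i=1: 1086   i=2: 843   i=3: 426
  i=4: 671   i=5: 391   i=6: 711   i=7: 1040
  i=8: 664   i=9: 399   i=10: 1165   i=11: 58
Match at i=11, j=38: x = 11·41 + 38 = 489.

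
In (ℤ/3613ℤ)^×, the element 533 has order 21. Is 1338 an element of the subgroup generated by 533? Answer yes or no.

1338 ∈ ⟨533⟩ iff 1338^21 ≡ 1 (mod 3613), since |⟨533⟩| = 21.
1338^21 mod 3613 = 3612.
Since 3612 ≠ 1, 1338 does not lie in the subgroup.

no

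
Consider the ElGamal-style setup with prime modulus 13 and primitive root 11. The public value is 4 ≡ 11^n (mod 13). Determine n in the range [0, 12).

2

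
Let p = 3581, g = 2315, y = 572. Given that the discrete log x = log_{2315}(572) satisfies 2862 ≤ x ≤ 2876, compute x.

2862

Compute 2315^2862 mod 3581 = 572, then multiply by 2315 repeatedly:
  2315^2862=572
Found 572 at exponent 2862.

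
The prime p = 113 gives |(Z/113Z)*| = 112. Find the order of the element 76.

112

The order of 76 must divide p − 1 = 112 = 2^4 · 7.
Divisors: 1, 2, 4, 7, 8, 14, 16, 28, 56, 112.
Check each in increasing order: 76^1 ≡ 76;  76^2 ≡ 13;  76^4 ≡ 56;  76^7 ≡ 71;  76^8 ≡ 85;  76^14 ≡ 69;  76^16 ≡ 106;  76^28 ≡ 15;  76^56 ≡ 112;  76^112 ≡ 1.
Smallest exponent giving 1 is 112.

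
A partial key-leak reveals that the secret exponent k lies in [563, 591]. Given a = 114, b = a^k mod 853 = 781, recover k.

573

Compute 114^563 mod 853 = 613, then multiply by 114 repeatedly:
  114^563=613  114^564=789  114^565=381  114^566=784  114^567=664
  114^568=632  114^569=396  114^570=788  114^571=267  114^572=583
  114^573=781
Found 781 at exponent 573.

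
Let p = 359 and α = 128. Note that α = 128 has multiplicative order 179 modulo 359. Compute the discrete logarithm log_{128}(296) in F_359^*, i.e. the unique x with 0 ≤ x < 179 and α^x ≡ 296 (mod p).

Baby-step giant-step with m = ceil(sqrt(179)) = 14.
Baby table (128^j mod 359 for j=0..13):
  0:1  1:128  2:229  3:233  4:27  5:225  6:80  7:188
  8:11  9:331  10:6  11:50  12:297  13:321
Giant step factor: 128^(-14) ≡ 82 (mod 359).
Scan 296·82^i mod 359 for i = 0, 1, …:
  i=0: 296   i=1: 219   i=2: 8   i=3: 297
Match at i=3, j=12: x = 3·14 + 12 = 54.

54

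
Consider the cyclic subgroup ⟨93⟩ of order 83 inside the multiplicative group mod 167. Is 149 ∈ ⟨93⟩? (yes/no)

no

149 ∈ ⟨93⟩ iff 149^83 ≡ 1 (mod 167), since |⟨93⟩| = 83.
149^83 mod 167 = 166.
Since 166 ≠ 1, 149 does not lie in the subgroup.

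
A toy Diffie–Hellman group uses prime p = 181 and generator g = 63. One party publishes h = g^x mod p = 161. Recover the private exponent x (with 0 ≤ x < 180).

Baby-step giant-step with m = ceil(sqrt(180)) = 14.
Baby table (63^j mod 181 for j=0..13):
  0:1  1:63  2:168  3:86  4:169  5:149  6:156  7:54
  8:144  9:22  10:119  11:76  12:82  13:98
Giant step factor: 63^(-14) ≡ 172 (mod 181).
Scan 161·172^i mod 181 for i = 0, 1, …:
  i=0: 161   i=1: 180   i=2: 9   i=3: 100
  i=4: 5   i=5: 136   i=6: 43   i=7: 156
Match at i=7, j=6: x = 7·14 + 6 = 104.

104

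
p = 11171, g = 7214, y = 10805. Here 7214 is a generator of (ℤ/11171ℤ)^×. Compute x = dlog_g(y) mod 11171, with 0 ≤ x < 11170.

2629

Baby-step giant-step with m = ceil(sqrt(11170)) = 106.
Baby table (7214^j mod 11171 for j=0..105):
  0:1  1:7214  2:7278  3:10963  4:7573  5:5432  6:9751  7:11098
  8:9586  9:4914  10:4013  11:5721  12:5620  13:3121  14:5329  15:3995
  16:9921  17:8668  18:6865  19:3067  20:6758  21:1968  22:9982  23:1882
  24:3983  25:1550  26:10700  27:9361  28:1559  29:8600  30:7837  31:10858
  32:9731  33:870  34:9249  35:9074  36:8947  37:8791  38:507  39:4581
  40:3516  41:6254  42:7858  43:5958  44:6175  45:7673  46:717  47:265
  48:1469  49:7258  50:735  51:7236  52:9592  53:3514  54:2997  55:4473
  56:6374  57:2200  58:7980  59:3557  60:411  61:4639  62:8601  63:3880
  64:6965  65:9523  66:8443  67:3510  68:7654  69:8874  70:7206  71:5421
  72:8594  73:9237  74:703  75:10979  76:116  77:10170  78:6423  79:9385
  80:7130  81:4536  82:2845  83:2703  84:6047  85:303  86:7497  87:4547
  88:4002  89:4564  90:3759  91:5409  92:223  93:98  94:3199  95:9471
  96:1958  97:4868  98:7299  99:6063  100:4017  101:1064  102:1219  103:2289
  104:2108  105:3381
Giant step factor: 7214^(-106) ≡ 9206 (mod 11171).
Scan 10805·9206^i mod 11171 for i = 0, 1, …:
  i=0: 10805   i=1: 4246   i=2: 1347   i=3: 672
  i=4: 8869   i=5: 10346   i=6: 1330   i=7: 564
  i=8: 8840   i=9: 305     …   i=23: 358
  i=24: 303
Match at i=24, j=85: x = 24·106 + 85 = 2629.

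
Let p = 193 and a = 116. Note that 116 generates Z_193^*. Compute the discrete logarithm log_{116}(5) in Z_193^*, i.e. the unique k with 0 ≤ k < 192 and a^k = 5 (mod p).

191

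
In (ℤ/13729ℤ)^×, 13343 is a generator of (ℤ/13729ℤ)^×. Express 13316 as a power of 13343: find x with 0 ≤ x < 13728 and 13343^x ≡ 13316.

10486

Baby-step giant-step with m = ceil(sqrt(13728)) = 118.
Baby table (13343^j mod 13729 for j=0..117):
  0:1  1:13343  2:11706  3:12054  4:1287  5:11191  6:4909  7:13457
  8:8889  9:1096  10:2543  11:6890  12:3886  13:10194  14:5339  15:12225
  16:3926  17:8483  18:6793  19:141  20:490  21:3066  22:10947  23:2990
  24:12825  25:5719  26:2835  27:4010  28:3517  29:1609  30:10460  31:12495
  32:9538  33:11433  34:7600  35:4406  36:1680  37:10512  38:6152  39:445
  40:6707  41:5879  42:9720  43:9826  44:10097  45:1594  46:2521  47:1653
  48:7205  49:5857  50:4483  51:13145  52:5760  53:738  54:3441  55:3487
  56:13189  57:2505  58:7829  59:12115  60:5199  61:11349  62:12566  63:9590
  64:5090  65:12236  66:13409  67:13688  68:2097  69:569  70:30  71:2149
  72:7955  73:4666  74:11152  75:6234  76:9980  77:5569  78:5819  79:5422
  80:7645  81:765  82:6748  83:3782  84:9151  85:9796  86:7948  87:7368
  88:11584  89:4230  90:971  91:9606  92:12643  93:7326  94:338  95:6822
  96:2676  97:10468  98:9407  99:7083  100:11762  101:4167  102:11560  103:13494
  104:8336  105:8619  106:9213  107:13322  108:6083  109:13350  110:9004  111:11622
  112:3291  113:6471  114:872  115:6633  116:6985  117:8403
Giant step factor: 13343^(-118) ≡ 5458 (mod 13729).
Scan 13316·5458^i mod 13729 for i = 0, 1, …:
  i=0: 13316   i=1: 11131   i=2: 2173   i=3: 12107
  i=4: 2329   i=5: 12357   i=6: 7658   i=7: 6288
  i=8: 11133   i=9: 13089     …   i=87: 2271
  i=88: 11560
Match at i=88, j=102: x = 88·118 + 102 = 10486.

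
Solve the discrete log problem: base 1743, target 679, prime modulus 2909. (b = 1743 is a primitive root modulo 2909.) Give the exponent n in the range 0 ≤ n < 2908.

1692

Baby-step giant-step with m = ceil(sqrt(2908)) = 54.
Baby table (1743^j mod 2909 for j=0..53):
  0:1  1:1743  2:1053  3:2709  4:480  5:1757  6:2183  7:2906
  8:589  9:2659  10:600  11:1469  12:547  13:2178  14:9  15:1142
  16:750  17:1109  18:1411  19:1268  20:2193  21:2882  22:2392  23:659
  24:2491  25:1585  26:2014  27:2148  28:81  29:1551  30:932  31:1254
  32:1063  33:2685  34:2283  35:2666  36:1165  37:113  38:2056  39:2629
  40:672  41:1878  42:729  43:2323  44:2570  45:2559  46:840  47:893
  48:184  49:722  50:1758  51:1017  52:1050  53:389
Giant step factor: 1743^(-54) ≡ 898 (mod 2909).
Scan 679·898^i mod 2909 for i = 0, 1, …:
  i=0: 679   i=1: 1761   i=2: 1791   i=3: 2550
  i=4: 517   i=5: 1735   i=6: 1715   i=7: 1209
  i=8: 625   i=9: 2722     …   i=30: 1631
  i=31: 1411
Match at i=31, j=18: n = 31·54 + 18 = 1692.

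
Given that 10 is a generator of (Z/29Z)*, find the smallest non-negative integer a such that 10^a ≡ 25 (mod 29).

Successive powers of 10 modulo 29:
  10^0=1  10^1=10  10^2=13  10^3=14  10^4=24  10^5=8
  10^6=22  10^7=17  10^8=25
So 10^8 ≡ 25 (mod 29), giving a = 8.

8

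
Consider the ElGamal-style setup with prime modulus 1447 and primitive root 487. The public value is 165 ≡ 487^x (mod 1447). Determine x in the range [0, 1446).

Baby-step giant-step with m = ceil(sqrt(1446)) = 39.
Baby table (487^j mod 1447 for j=0..38):
  0:1  1:487  2:1308  3:316  4:510  5:933  6:13  7:543
  8:1087  9:1214  10:842  11:553  12:169  13:1271  14:1108  15:1312
  16:817  17:1401  18:750  19:606  20:1381  21:1139  22:492  23:849
  24:1068  25:643  26:589  27:337  28:608  29:908  30:861  31:1124
  32:422  33:40  34:669  35:228  36:1064  37:142  38:1145
Giant step factor: 487^(-39) ≡ 1383 (mod 1447).
Scan 165·1383^i mod 1447 for i = 0, 1, …:
  i=0: 165   i=1: 1016   i=2: 91   i=3: 1411
  i=4: 857   i=5: 138   i=6: 1297   i=7: 918
  i=8: 575   i=9: 822     …   i=31: 526
  i=32: 1064
Match at i=32, j=36: x = 32·39 + 36 = 1284.

1284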